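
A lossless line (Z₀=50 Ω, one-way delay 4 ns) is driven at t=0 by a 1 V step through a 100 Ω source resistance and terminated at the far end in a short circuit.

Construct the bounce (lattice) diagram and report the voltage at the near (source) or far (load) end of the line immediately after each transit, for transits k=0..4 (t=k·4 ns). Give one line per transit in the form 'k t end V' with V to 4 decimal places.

0 0 source 0.3333
1 4 load 0.0000
2 8 source -0.1111
3 12 load 0.0000
4 16 source 0.0370

Γ_L=-1.000000, Γ_S=0.333333; launch V₁=1·50/150=0.333333
k=0 src: V=0.3333
k=1 load: inc=0.333333, refl=0.333333·-1.000000=-0.3333; V=0.000000+0.333333+-0.333333=0.0000
k=2 src: inc=-0.333333, refl=-0.333333·0.333333=-0.1111; V=0.333333+-0.333333+-0.111111=-0.1111
k=3 load: inc=-0.111111, refl=-0.111111·-1.000000=0.1111; V=0.000000+-0.111111+0.111111=0.0000
k=4 src: inc=0.111111, refl=0.111111·0.333333=0.0370; V=-0.111111+0.111111+0.037037=0.0370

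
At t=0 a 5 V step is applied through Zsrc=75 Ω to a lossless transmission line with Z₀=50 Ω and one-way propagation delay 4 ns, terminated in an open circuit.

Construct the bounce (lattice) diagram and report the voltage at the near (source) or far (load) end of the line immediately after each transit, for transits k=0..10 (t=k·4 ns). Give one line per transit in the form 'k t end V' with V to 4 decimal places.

Γ_L=1.000000, Γ_S=0.200000; launch V₁=5·50/125=2.000000
k=0 src: V=2.0000
k=1 load: inc=2.000000, refl=2.000000·1.000000=2.0000; V=0.000000+2.000000+2.000000=4.0000
k=2 src: inc=2.000000, refl=2.000000·0.200000=0.4000; V=2.000000+2.000000+0.400000=4.4000
k=3 load: inc=0.400000, refl=0.400000·1.000000=0.4000; V=4.000000+0.400000+0.400000=4.8000
k=4 src: inc=0.400000, refl=0.400000·0.200000=0.0800; V=4.400000+0.400000+0.080000=4.8800
k=5 load: inc=0.080000, refl=0.080000·1.000000=0.0800; V=4.800000+0.080000+0.080000=4.9600
k=6 src: inc=0.080000, refl=0.080000·0.200000=0.0160; V=4.880000+0.080000+0.016000=4.9760
k=7 load: inc=0.016000, refl=0.016000·1.000000=0.0160; V=4.960000+0.016000+0.016000=4.9920
k=8 src: inc=0.016000, refl=0.016000·0.200000=0.0032; V=4.976000+0.016000+0.003200=4.9952
k=9 load: inc=0.003200, refl=0.003200·1.000000=0.0032; V=4.992000+0.003200+0.003200=4.9984
k=10 src: inc=0.003200, refl=0.003200·0.200000=0.0006; V=4.995200+0.003200+0.000640=4.9990

0 0 source 2.0000
1 4 load 4.0000
2 8 source 4.4000
3 12 load 4.8000
4 16 source 4.8800
5 20 load 4.9600
6 24 source 4.9760
7 28 load 4.9920
8 32 source 4.9952
9 36 load 4.9984
10 40 source 4.9990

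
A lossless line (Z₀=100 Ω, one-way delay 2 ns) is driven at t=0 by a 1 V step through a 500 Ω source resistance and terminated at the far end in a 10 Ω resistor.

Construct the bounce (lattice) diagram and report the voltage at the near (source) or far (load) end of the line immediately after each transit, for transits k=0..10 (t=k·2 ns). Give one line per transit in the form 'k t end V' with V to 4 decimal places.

Γ_L=-0.818182, Γ_S=0.666667; launch V₁=1·100/600=0.166667
k=0 src: V=0.1667
k=1 load: inc=0.166667, refl=0.166667·-0.818182=-0.1364; V=0.000000+0.166667+-0.136364=0.0303
k=2 src: inc=-0.136364, refl=-0.136364·0.666667=-0.0909; V=0.166667+-0.136364+-0.090909=-0.0606
k=3 load: inc=-0.090909, refl=-0.090909·-0.818182=0.0744; V=0.030303+-0.090909+0.074380=0.0138
k=4 src: inc=0.074380, refl=0.074380·0.666667=0.0496; V=-0.060606+0.074380+0.049587=0.0634
k=5 load: inc=0.049587, refl=0.049587·-0.818182=-0.0406; V=0.013774+0.049587+-0.040571=0.0228
k=6 src: inc=-0.040571, refl=-0.040571·0.666667=-0.0270; V=0.063361+-0.040571+-0.027047=-0.0043
k=7 load: inc=-0.027047, refl=-0.027047·-0.818182=0.0221; V=0.022790+-0.027047+0.022130=0.0179
k=8 src: inc=0.022130, refl=0.022130·0.666667=0.0148; V=-0.004257+0.022130+0.014753=0.0326
k=9 load: inc=0.014753, refl=0.014753·-0.818182=-0.0121; V=0.017872+0.014753+-0.012071=0.0206
k=10 src: inc=-0.012071, refl=-0.012071·0.666667=-0.0080; V=0.032625+-0.012071+-0.008047=0.0125

0 0 source 0.1667
1 2 load 0.0303
2 4 source -0.0606
3 6 load 0.0138
4 8 source 0.0634
5 10 load 0.0228
6 12 source -0.0043
7 14 load 0.0179
8 16 source 0.0326
9 18 load 0.0206
10 20 source 0.0125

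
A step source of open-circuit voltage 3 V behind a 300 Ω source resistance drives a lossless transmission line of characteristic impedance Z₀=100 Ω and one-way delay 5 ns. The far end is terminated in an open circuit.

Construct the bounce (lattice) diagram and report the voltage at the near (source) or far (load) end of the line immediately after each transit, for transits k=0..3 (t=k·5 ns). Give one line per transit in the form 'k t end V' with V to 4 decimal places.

0 0 source 0.7500
1 5 load 1.5000
2 10 source 1.8750
3 15 load 2.2500

Γ_L=1.000000, Γ_S=0.500000; launch V₁=3·100/400=0.750000
k=0 src: V=0.7500
k=1 load: inc=0.750000, refl=0.750000·1.000000=0.7500; V=0.000000+0.750000+0.750000=1.5000
k=2 src: inc=0.750000, refl=0.750000·0.500000=0.3750; V=0.750000+0.750000+0.375000=1.8750
k=3 load: inc=0.375000, refl=0.375000·1.000000=0.3750; V=1.500000+0.375000+0.375000=2.2500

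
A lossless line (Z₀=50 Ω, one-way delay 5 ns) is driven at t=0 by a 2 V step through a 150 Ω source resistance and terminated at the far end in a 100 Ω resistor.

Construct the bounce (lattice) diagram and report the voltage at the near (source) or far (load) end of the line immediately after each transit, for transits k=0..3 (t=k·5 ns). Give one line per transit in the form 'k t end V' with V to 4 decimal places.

0 0 source 0.5000
1 5 load 0.6667
2 10 source 0.7500
3 15 load 0.7778

Γ_L=0.333333, Γ_S=0.500000; launch V₁=2·50/200=0.500000
k=0 src: V=0.5000
k=1 load: inc=0.500000, refl=0.500000·0.333333=0.1667; V=0.000000+0.500000+0.166667=0.6667
k=2 src: inc=0.166667, refl=0.166667·0.500000=0.0833; V=0.500000+0.166667+0.083333=0.7500
k=3 load: inc=0.083333, refl=0.083333·0.333333=0.0278; V=0.666667+0.083333+0.027778=0.7778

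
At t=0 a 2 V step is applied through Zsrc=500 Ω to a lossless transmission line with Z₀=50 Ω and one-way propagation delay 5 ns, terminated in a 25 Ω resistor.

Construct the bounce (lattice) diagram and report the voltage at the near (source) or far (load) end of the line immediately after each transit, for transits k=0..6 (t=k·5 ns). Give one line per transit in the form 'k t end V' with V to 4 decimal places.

Γ_L=-0.333333, Γ_S=0.818182; launch V₁=2·50/550=0.181818
k=0 src: V=0.1818
k=1 load: inc=0.181818, refl=0.181818·-0.333333=-0.0606; V=0.000000+0.181818+-0.060606=0.1212
k=2 src: inc=-0.060606, refl=-0.060606·0.818182=-0.0496; V=0.181818+-0.060606+-0.049587=0.0716
k=3 load: inc=-0.049587, refl=-0.049587·-0.333333=0.0165; V=0.121212+-0.049587+0.016529=0.0882
k=4 src: inc=0.016529, refl=0.016529·0.818182=0.0135; V=0.071625+0.016529+0.013524=0.1017
k=5 load: inc=0.013524, refl=0.013524·-0.333333=-0.0045; V=0.088154+0.013524+-0.004508=0.0972
k=6 src: inc=-0.004508, refl=-0.004508·0.818182=-0.0037; V=0.101678+-0.004508+-0.003688=0.0935

0 0 source 0.1818
1 5 load 0.1212
2 10 source 0.0716
3 15 load 0.0882
4 20 source 0.1017
5 25 load 0.0972
6 30 source 0.0935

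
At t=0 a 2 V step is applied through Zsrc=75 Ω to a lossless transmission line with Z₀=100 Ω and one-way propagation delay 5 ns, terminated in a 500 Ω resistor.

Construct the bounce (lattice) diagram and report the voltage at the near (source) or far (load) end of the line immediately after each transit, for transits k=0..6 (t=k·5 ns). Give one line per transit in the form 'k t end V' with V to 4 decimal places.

Γ_L=0.666667, Γ_S=-0.142857; launch V₁=2·100/175=1.142857
k=0 src: V=1.1429
k=1 load: inc=1.142857, refl=1.142857·0.666667=0.7619; V=0.000000+1.142857+0.761905=1.9048
k=2 src: inc=0.761905, refl=0.761905·-0.142857=-0.1088; V=1.142857+0.761905+-0.108844=1.7959
k=3 load: inc=-0.108844, refl=-0.108844·0.666667=-0.0726; V=1.904762+-0.108844+-0.072562=1.7234
k=4 src: inc=-0.072562, refl=-0.072562·-0.142857=0.0104; V=1.795918+-0.072562+0.010366=1.7337
k=5 load: inc=0.010366, refl=0.010366·0.666667=0.0069; V=1.723356+0.010366+0.006911=1.7406
k=6 src: inc=0.006911, refl=0.006911·-0.142857=-0.0010; V=1.733722+0.006911+-0.000987=1.7396

0 0 source 1.1429
1 5 load 1.9048
2 10 source 1.7959
3 15 load 1.7234
4 20 source 1.7337
5 25 load 1.7406
6 30 source 1.7396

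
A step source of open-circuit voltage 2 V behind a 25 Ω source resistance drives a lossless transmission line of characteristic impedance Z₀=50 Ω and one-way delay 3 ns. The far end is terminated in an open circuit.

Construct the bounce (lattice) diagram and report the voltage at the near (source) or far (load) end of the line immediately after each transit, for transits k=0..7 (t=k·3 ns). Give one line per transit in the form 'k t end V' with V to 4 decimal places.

0 0 source 1.3333
1 3 load 2.6667
2 6 source 2.2222
3 9 load 1.7778
4 12 source 1.9259
5 15 load 2.0741
6 18 source 2.0247
7 21 load 1.9753

Γ_L=1.000000, Γ_S=-0.333333; launch V₁=2·50/75=1.333333
k=0 src: V=1.3333
k=1 load: inc=1.333333, refl=1.333333·1.000000=1.3333; V=0.000000+1.333333+1.333333=2.6667
k=2 src: inc=1.333333, refl=1.333333·-0.333333=-0.4444; V=1.333333+1.333333+-0.444444=2.2222
k=3 load: inc=-0.444444, refl=-0.444444·1.000000=-0.4444; V=2.666667+-0.444444+-0.444444=1.7778
k=4 src: inc=-0.444444, refl=-0.444444·-0.333333=0.1481; V=2.222222+-0.444444+0.148148=1.9259
k=5 load: inc=0.148148, refl=0.148148·1.000000=0.1481; V=1.777778+0.148148+0.148148=2.0741
k=6 src: inc=0.148148, refl=0.148148·-0.333333=-0.0494; V=1.925926+0.148148+-0.049383=2.0247
k=7 load: inc=-0.049383, refl=-0.049383·1.000000=-0.0494; V=2.074074+-0.049383+-0.049383=1.9753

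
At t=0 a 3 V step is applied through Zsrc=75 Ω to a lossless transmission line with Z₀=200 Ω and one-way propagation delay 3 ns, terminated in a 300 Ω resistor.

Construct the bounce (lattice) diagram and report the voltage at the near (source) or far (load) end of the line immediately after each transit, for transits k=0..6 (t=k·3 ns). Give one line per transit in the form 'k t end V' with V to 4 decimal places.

Γ_L=0.200000, Γ_S=-0.454545; launch V₁=3·200/275=2.181818
k=0 src: V=2.1818
k=1 load: inc=2.181818, refl=2.181818·0.200000=0.4364; V=0.000000+2.181818+0.436364=2.6182
k=2 src: inc=0.436364, refl=0.436364·-0.454545=-0.1983; V=2.181818+0.436364+-0.198347=2.4198
k=3 load: inc=-0.198347, refl=-0.198347·0.200000=-0.0397; V=2.618182+-0.198347+-0.039669=2.3802
k=4 src: inc=-0.039669, refl=-0.039669·-0.454545=0.0180; V=2.419835+-0.039669+0.018032=2.3982
k=5 load: inc=0.018032, refl=0.018032·0.200000=0.0036; V=2.380165+0.018032+0.003606=2.4018
k=6 src: inc=0.003606, refl=0.003606·-0.454545=-0.0016; V=2.398197+0.003606+-0.001639=2.4002

0 0 source 2.1818
1 3 load 2.6182
2 6 source 2.4198
3 9 load 2.3802
4 12 source 2.3982
5 15 load 2.4018
6 18 source 2.4002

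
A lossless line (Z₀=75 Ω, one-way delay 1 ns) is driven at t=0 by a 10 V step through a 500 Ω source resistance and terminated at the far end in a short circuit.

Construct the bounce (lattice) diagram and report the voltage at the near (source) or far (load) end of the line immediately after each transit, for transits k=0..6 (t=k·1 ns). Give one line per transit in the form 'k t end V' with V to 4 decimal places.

Γ_L=-1.000000, Γ_S=0.739130; launch V₁=10·75/575=1.304348
k=0 src: V=1.3043
k=1 load: inc=1.304348, refl=1.304348·-1.000000=-1.3043; V=0.000000+1.304348+-1.304348=0.0000
k=2 src: inc=-1.304348, refl=-1.304348·0.739130=-0.9641; V=1.304348+-1.304348+-0.964083=-0.9641
k=3 load: inc=-0.964083, refl=-0.964083·-1.000000=0.9641; V=0.000000+-0.964083+0.964083=0.0000
k=4 src: inc=0.964083, refl=0.964083·0.739130=0.7126; V=-0.964083+0.964083+0.712583=0.7126
k=5 load: inc=0.712583, refl=0.712583·-1.000000=-0.7126; V=0.000000+0.712583+-0.712583=0.0000
k=6 src: inc=-0.712583, refl=-0.712583·0.739130=-0.5267; V=0.712583+-0.712583+-0.526692=-0.5267

0 0 source 1.3043
1 1 load 0.0000
2 2 source -0.9641
3 3 load 0.0000
4 4 source 0.7126
5 5 load 0.0000
6 6 source -0.5267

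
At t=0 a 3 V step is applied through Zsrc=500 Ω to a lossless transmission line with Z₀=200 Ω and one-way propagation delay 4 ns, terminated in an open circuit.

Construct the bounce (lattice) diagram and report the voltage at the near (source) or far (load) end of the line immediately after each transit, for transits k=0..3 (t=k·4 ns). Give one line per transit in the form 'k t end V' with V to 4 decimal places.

0 0 source 0.8571
1 4 load 1.7143
2 8 source 2.0816
3 12 load 2.4490

Γ_L=1.000000, Γ_S=0.428571; launch V₁=3·200/700=0.857143
k=0 src: V=0.8571
k=1 load: inc=0.857143, refl=0.857143·1.000000=0.8571; V=0.000000+0.857143+0.857143=1.7143
k=2 src: inc=0.857143, refl=0.857143·0.428571=0.3673; V=0.857143+0.857143+0.367347=2.0816
k=3 load: inc=0.367347, refl=0.367347·1.000000=0.3673; V=1.714286+0.367347+0.367347=2.4490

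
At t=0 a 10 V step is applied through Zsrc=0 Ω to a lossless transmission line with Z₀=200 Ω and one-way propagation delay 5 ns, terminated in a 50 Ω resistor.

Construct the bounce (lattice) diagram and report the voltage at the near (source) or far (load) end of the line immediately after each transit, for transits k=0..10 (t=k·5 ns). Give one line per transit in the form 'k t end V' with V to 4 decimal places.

0 0 source 10.0000
1 5 load 4.0000
2 10 source 10.0000
3 15 load 6.4000
4 20 source 10.0000
5 25 load 7.8400
6 30 source 10.0000
7 35 load 8.7040
8 40 source 10.0000
9 45 load 9.2224
10 50 source 10.0000

Γ_L=-0.600000, Γ_S=-1.000000; launch V₁=10·200/200=10.000000
k=0 src: V=10.0000
k=1 load: inc=10.000000, refl=10.000000·-0.600000=-6.0000; V=0.000000+10.000000+-6.000000=4.0000
k=2 src: inc=-6.000000, refl=-6.000000·-1.000000=6.0000; V=10.000000+-6.000000+6.000000=10.0000
k=3 load: inc=6.000000, refl=6.000000·-0.600000=-3.6000; V=4.000000+6.000000+-3.600000=6.4000
k=4 src: inc=-3.600000, refl=-3.600000·-1.000000=3.6000; V=10.000000+-3.600000+3.600000=10.0000
k=5 load: inc=3.600000, refl=3.600000·-0.600000=-2.1600; V=6.400000+3.600000+-2.160000=7.8400
k=6 src: inc=-2.160000, refl=-2.160000·-1.000000=2.1600; V=10.000000+-2.160000+2.160000=10.0000
k=7 load: inc=2.160000, refl=2.160000·-0.600000=-1.2960; V=7.840000+2.160000+-1.296000=8.7040
k=8 src: inc=-1.296000, refl=-1.296000·-1.000000=1.2960; V=10.000000+-1.296000+1.296000=10.0000
k=9 load: inc=1.296000, refl=1.296000·-0.600000=-0.7776; V=8.704000+1.296000+-0.777600=9.2224
k=10 src: inc=-0.777600, refl=-0.777600·-1.000000=0.7776; V=10.000000+-0.777600+0.777600=10.0000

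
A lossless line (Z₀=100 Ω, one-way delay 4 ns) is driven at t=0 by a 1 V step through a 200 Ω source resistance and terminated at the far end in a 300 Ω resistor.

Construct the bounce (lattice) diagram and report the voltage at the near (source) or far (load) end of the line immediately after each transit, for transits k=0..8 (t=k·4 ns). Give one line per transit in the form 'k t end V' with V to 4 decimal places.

0 0 source 0.3333
1 4 load 0.5000
2 8 source 0.5556
3 12 load 0.5833
4 16 source 0.5926
5 20 load 0.5972
6 24 source 0.5988
7 28 load 0.5995
8 32 source 0.5998

Γ_L=0.500000, Γ_S=0.333333; launch V₁=1·100/300=0.333333
k=0 src: V=0.3333
k=1 load: inc=0.333333, refl=0.333333·0.500000=0.1667; V=0.000000+0.333333+0.166667=0.5000
k=2 src: inc=0.166667, refl=0.166667·0.333333=0.0556; V=0.333333+0.166667+0.055556=0.5556
k=3 load: inc=0.055556, refl=0.055556·0.500000=0.0278; V=0.500000+0.055556+0.027778=0.5833
k=4 src: inc=0.027778, refl=0.027778·0.333333=0.0093; V=0.555556+0.027778+0.009259=0.5926
k=5 load: inc=0.009259, refl=0.009259·0.500000=0.0046; V=0.583333+0.009259+0.004630=0.5972
k=6 src: inc=0.004630, refl=0.004630·0.333333=0.0015; V=0.592593+0.004630+0.001543=0.5988
k=7 load: inc=0.001543, refl=0.001543·0.500000=0.0008; V=0.597222+0.001543+0.000772=0.5995
k=8 src: inc=0.000772, refl=0.000772·0.333333=0.0003; V=0.598765+0.000772+0.000257=0.5998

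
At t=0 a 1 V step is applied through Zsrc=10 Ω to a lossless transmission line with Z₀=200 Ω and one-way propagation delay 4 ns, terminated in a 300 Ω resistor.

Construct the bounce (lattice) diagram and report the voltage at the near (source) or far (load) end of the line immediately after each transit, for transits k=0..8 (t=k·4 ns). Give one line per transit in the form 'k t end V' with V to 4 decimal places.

Γ_L=0.200000, Γ_S=-0.904762; launch V₁=1·200/210=0.952381
k=0 src: V=0.9524
k=1 load: inc=0.952381, refl=0.952381·0.200000=0.1905; V=0.000000+0.952381+0.190476=1.1429
k=2 src: inc=0.190476, refl=0.190476·-0.904762=-0.1723; V=0.952381+0.190476+-0.172336=0.9705
k=3 load: inc=-0.172336, refl=-0.172336·0.200000=-0.0345; V=1.142857+-0.172336+-0.034467=0.9361
k=4 src: inc=-0.034467, refl=-0.034467·-0.904762=0.0312; V=0.970522+-0.034467+0.031185=0.9672
k=5 load: inc=0.031185, refl=0.031185·0.200000=0.0062; V=0.936054+0.031185+0.006237=0.9735
k=6 src: inc=0.006237, refl=0.006237·-0.904762=-0.0056; V=0.967239+0.006237+-0.005643=0.9678
k=7 load: inc=-0.005643, refl=-0.005643·0.200000=-0.0011; V=0.973476+-0.005643+-0.001129=0.9667
k=8 src: inc=-0.001129, refl=-0.001129·-0.904762=0.0010; V=0.967833+-0.001129+0.001021=0.9677

0 0 source 0.9524
1 4 load 1.1429
2 8 source 0.9705
3 12 load 0.9361
4 16 source 0.9672
5 20 load 0.9735
6 24 source 0.9678
7 28 load 0.9667
8 32 source 0.9677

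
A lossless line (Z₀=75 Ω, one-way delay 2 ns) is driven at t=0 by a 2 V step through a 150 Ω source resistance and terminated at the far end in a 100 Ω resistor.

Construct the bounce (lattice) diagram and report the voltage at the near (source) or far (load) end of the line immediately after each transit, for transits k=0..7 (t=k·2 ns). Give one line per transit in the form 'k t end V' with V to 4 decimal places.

Γ_L=0.142857, Γ_S=0.333333; launch V₁=2·75/225=0.666667
k=0 src: V=0.6667
k=1 load: inc=0.666667, refl=0.666667·0.142857=0.0952; V=0.000000+0.666667+0.095238=0.7619
k=2 src: inc=0.095238, refl=0.095238·0.333333=0.0317; V=0.666667+0.095238+0.031746=0.7937
k=3 load: inc=0.031746, refl=0.031746·0.142857=0.0045; V=0.761905+0.031746+0.004535=0.7982
k=4 src: inc=0.004535, refl=0.004535·0.333333=0.0015; V=0.793651+0.004535+0.001512=0.7997
k=5 load: inc=0.001512, refl=0.001512·0.142857=0.0002; V=0.798186+0.001512+0.000216=0.7999
k=6 src: inc=0.000216, refl=0.000216·0.333333=0.0001; V=0.799698+0.000216+0.000072=0.8000
k=7 load: inc=0.000072, refl=0.000072·0.142857=0.0000; V=0.799914+0.000072+0.000010=0.8000

0 0 source 0.6667
1 2 load 0.7619
2 4 source 0.7937
3 6 load 0.7982
4 8 source 0.7997
5 10 load 0.7999
6 12 source 0.8000
7 14 load 0.8000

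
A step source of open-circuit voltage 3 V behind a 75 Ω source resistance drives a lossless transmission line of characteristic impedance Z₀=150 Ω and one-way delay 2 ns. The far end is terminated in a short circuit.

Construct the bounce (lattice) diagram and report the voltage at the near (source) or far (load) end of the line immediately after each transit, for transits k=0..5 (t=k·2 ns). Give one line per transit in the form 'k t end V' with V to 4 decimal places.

Γ_L=-1.000000, Γ_S=-0.333333; launch V₁=3·150/225=2.000000
k=0 src: V=2.0000
k=1 load: inc=2.000000, refl=2.000000·-1.000000=-2.0000; V=0.000000+2.000000+-2.000000=0.0000
k=2 src: inc=-2.000000, refl=-2.000000·-0.333333=0.6667; V=2.000000+-2.000000+0.666667=0.6667
k=3 load: inc=0.666667, refl=0.666667·-1.000000=-0.6667; V=0.000000+0.666667+-0.666667=0.0000
k=4 src: inc=-0.666667, refl=-0.666667·-0.333333=0.2222; V=0.666667+-0.666667+0.222222=0.2222
k=5 load: inc=0.222222, refl=0.222222·-1.000000=-0.2222; V=0.000000+0.222222+-0.222222=0.0000

0 0 source 2.0000
1 2 load 0.0000
2 4 source 0.6667
3 6 load 0.0000
4 8 source 0.2222
5 10 load 0.0000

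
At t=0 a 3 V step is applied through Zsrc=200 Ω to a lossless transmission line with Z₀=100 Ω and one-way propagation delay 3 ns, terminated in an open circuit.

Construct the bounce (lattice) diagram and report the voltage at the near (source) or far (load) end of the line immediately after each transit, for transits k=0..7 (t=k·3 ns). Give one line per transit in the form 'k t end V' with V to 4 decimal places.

Γ_L=1.000000, Γ_S=0.333333; launch V₁=3·100/300=1.000000
k=0 src: V=1.0000
k=1 load: inc=1.000000, refl=1.000000·1.000000=1.0000; V=0.000000+1.000000+1.000000=2.0000
k=2 src: inc=1.000000, refl=1.000000·0.333333=0.3333; V=1.000000+1.000000+0.333333=2.3333
k=3 load: inc=0.333333, refl=0.333333·1.000000=0.3333; V=2.000000+0.333333+0.333333=2.6667
k=4 src: inc=0.333333, refl=0.333333·0.333333=0.1111; V=2.333333+0.333333+0.111111=2.7778
k=5 load: inc=0.111111, refl=0.111111·1.000000=0.1111; V=2.666667+0.111111+0.111111=2.8889
k=6 src: inc=0.111111, refl=0.111111·0.333333=0.0370; V=2.777778+0.111111+0.037037=2.9259
k=7 load: inc=0.037037, refl=0.037037·1.000000=0.0370; V=2.888889+0.037037+0.037037=2.9630

0 0 source 1.0000
1 3 load 2.0000
2 6 source 2.3333
3 9 load 2.6667
4 12 source 2.7778
5 15 load 2.8889
6 18 source 2.9259
7 21 load 2.9630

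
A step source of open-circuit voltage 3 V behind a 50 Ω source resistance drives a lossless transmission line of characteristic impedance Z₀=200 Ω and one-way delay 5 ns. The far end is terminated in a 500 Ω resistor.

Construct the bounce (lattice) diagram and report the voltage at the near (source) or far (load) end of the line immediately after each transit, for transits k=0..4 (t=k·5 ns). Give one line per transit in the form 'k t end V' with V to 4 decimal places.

Γ_L=0.428571, Γ_S=-0.600000; launch V₁=3·200/250=2.400000
k=0 src: V=2.4000
k=1 load: inc=2.400000, refl=2.400000·0.428571=1.0286; V=0.000000+2.400000+1.028571=3.4286
k=2 src: inc=1.028571, refl=1.028571·-0.600000=-0.6171; V=2.400000+1.028571+-0.617143=2.8114
k=3 load: inc=-0.617143, refl=-0.617143·0.428571=-0.2645; V=3.428571+-0.617143+-0.264490=2.5469
k=4 src: inc=-0.264490, refl=-0.264490·-0.600000=0.1587; V=2.811429+-0.264490+0.158694=2.7056

0 0 source 2.4000
1 5 load 3.4286
2 10 source 2.8114
3 15 load 2.5469
4 20 source 2.7056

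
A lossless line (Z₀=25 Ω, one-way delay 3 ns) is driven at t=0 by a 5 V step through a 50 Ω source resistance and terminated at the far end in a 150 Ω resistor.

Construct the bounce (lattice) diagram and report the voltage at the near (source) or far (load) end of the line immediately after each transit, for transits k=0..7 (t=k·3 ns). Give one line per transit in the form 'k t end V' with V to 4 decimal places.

0 0 source 1.6667
1 3 load 2.8571
2 6 source 3.2540
3 9 load 3.5374
4 12 source 3.6319
5 15 load 3.6994
6 18 source 3.7219
7 21 load 3.7379

Γ_L=0.714286, Γ_S=0.333333; launch V₁=5·25/75=1.666667
k=0 src: V=1.6667
k=1 load: inc=1.666667, refl=1.666667·0.714286=1.1905; V=0.000000+1.666667+1.190476=2.8571
k=2 src: inc=1.190476, refl=1.190476·0.333333=0.3968; V=1.666667+1.190476+0.396825=3.2540
k=3 load: inc=0.396825, refl=0.396825·0.714286=0.2834; V=2.857143+0.396825+0.283447=3.5374
k=4 src: inc=0.283447, refl=0.283447·0.333333=0.0945; V=3.253968+0.283447+0.094482=3.6319
k=5 load: inc=0.094482, refl=0.094482·0.714286=0.0675; V=3.537415+0.094482+0.067487=3.6994
k=6 src: inc=0.067487, refl=0.067487·0.333333=0.0225; V=3.631897+0.067487+0.022496=3.7219
k=7 load: inc=0.022496, refl=0.022496·0.714286=0.0161; V=3.699385+0.022496+0.016068=3.7379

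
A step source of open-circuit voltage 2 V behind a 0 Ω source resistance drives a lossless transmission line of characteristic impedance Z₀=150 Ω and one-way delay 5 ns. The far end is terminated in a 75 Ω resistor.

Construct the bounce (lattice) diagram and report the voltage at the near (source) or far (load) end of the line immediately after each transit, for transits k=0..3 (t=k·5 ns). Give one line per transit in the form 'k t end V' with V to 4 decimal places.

0 0 source 2.0000
1 5 load 1.3333
2 10 source 2.0000
3 15 load 1.7778

Γ_L=-0.333333, Γ_S=-1.000000; launch V₁=2·150/150=2.000000
k=0 src: V=2.0000
k=1 load: inc=2.000000, refl=2.000000·-0.333333=-0.6667; V=0.000000+2.000000+-0.666667=1.3333
k=2 src: inc=-0.666667, refl=-0.666667·-1.000000=0.6667; V=2.000000+-0.666667+0.666667=2.0000
k=3 load: inc=0.666667, refl=0.666667·-0.333333=-0.2222; V=1.333333+0.666667+-0.222222=1.7778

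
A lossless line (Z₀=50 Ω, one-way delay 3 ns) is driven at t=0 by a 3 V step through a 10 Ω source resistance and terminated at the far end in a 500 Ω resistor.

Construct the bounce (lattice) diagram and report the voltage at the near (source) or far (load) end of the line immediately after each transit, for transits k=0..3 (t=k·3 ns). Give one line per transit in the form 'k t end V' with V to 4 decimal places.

Γ_L=0.818182, Γ_S=-0.666667; launch V₁=3·50/60=2.500000
k=0 src: V=2.5000
k=1 load: inc=2.500000, refl=2.500000·0.818182=2.0455; V=0.000000+2.500000+2.045455=4.5455
k=2 src: inc=2.045455, refl=2.045455·-0.666667=-1.3636; V=2.500000+2.045455+-1.363636=3.1818
k=3 load: inc=-1.363636, refl=-1.363636·0.818182=-1.1157; V=4.545455+-1.363636+-1.115702=2.0661

0 0 source 2.5000
1 3 load 4.5455
2 6 source 3.1818
3 9 load 2.0661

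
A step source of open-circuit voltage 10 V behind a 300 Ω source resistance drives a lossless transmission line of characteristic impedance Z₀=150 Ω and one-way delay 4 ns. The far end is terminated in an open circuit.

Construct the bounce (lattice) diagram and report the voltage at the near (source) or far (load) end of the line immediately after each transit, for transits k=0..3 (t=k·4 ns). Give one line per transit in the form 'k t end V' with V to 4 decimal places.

0 0 source 3.3333
1 4 load 6.6667
2 8 source 7.7778
3 12 load 8.8889

Γ_L=1.000000, Γ_S=0.333333; launch V₁=10·150/450=3.333333
k=0 src: V=3.3333
k=1 load: inc=3.333333, refl=3.333333·1.000000=3.3333; V=0.000000+3.333333+3.333333=6.6667
k=2 src: inc=3.333333, refl=3.333333·0.333333=1.1111; V=3.333333+3.333333+1.111111=7.7778
k=3 load: inc=1.111111, refl=1.111111·1.000000=1.1111; V=6.666667+1.111111+1.111111=8.8889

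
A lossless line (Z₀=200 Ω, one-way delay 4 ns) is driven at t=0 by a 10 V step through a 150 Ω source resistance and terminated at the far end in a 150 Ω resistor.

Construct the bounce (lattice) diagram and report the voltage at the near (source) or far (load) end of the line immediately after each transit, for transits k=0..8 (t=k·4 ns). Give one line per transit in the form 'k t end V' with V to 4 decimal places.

0 0 source 5.7143
1 4 load 4.8980
2 8 source 5.0146
3 12 load 4.9979
4 16 source 5.0003
5 20 load 5.0000
6 24 source 5.0000
7 28 load 5.0000
8 32 source 5.0000

Γ_L=-0.142857, Γ_S=-0.142857; launch V₁=10·200/350=5.714286
k=0 src: V=5.7143
k=1 load: inc=5.714286, refl=5.714286·-0.142857=-0.8163; V=0.000000+5.714286+-0.816327=4.8980
k=2 src: inc=-0.816327, refl=-0.816327·-0.142857=0.1166; V=5.714286+-0.816327+0.116618=5.0146
k=3 load: inc=0.116618, refl=0.116618·-0.142857=-0.0167; V=4.897959+0.116618+-0.016660=4.9979
k=4 src: inc=-0.016660, refl=-0.016660·-0.142857=0.0024; V=5.014577+-0.016660+0.002380=5.0003
k=5 load: inc=0.002380, refl=0.002380·-0.142857=-0.0003; V=4.997918+0.002380+-0.000340=5.0000
k=6 src: inc=-0.000340, refl=-0.000340·-0.142857=0.0000; V=5.000297+-0.000340+0.000049=5.0000
k=7 load: inc=0.000049, refl=0.000049·-0.142857=-0.0000; V=4.999958+0.000049+-0.000007=5.0000
k=8 src: inc=-0.000007, refl=-0.000007·-0.142857=0.0000; V=5.000006+-0.000007+0.000001=5.0000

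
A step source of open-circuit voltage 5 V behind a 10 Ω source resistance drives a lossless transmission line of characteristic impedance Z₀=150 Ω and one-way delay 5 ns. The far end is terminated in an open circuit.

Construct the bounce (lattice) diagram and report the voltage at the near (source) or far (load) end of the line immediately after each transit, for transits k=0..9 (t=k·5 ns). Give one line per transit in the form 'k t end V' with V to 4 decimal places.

Γ_L=1.000000, Γ_S=-0.875000; launch V₁=5·150/160=4.687500
k=0 src: V=4.6875
k=1 load: inc=4.687500, refl=4.687500·1.000000=4.6875; V=0.000000+4.687500+4.687500=9.3750
k=2 src: inc=4.687500, refl=4.687500·-0.875000=-4.1016; V=4.687500+4.687500+-4.101562=5.2734
k=3 load: inc=-4.101562, refl=-4.101562·1.000000=-4.1016; V=9.375000+-4.101562+-4.101562=1.1719
k=4 src: inc=-4.101562, refl=-4.101562·-0.875000=3.5889; V=5.273438+-4.101562+3.588867=4.7607
k=5 load: inc=3.588867, refl=3.588867·1.000000=3.5889; V=1.171875+3.588867+3.588867=8.3496
k=6 src: inc=3.588867, refl=3.588867·-0.875000=-3.1403; V=4.760742+3.588867+-3.140259=5.2094
k=7 load: inc=-3.140259, refl=-3.140259·1.000000=-3.1403; V=8.349609+-3.140259+-3.140259=2.0691
k=8 src: inc=-3.140259, refl=-3.140259·-0.875000=2.7477; V=5.209351+-3.140259+2.747726=4.8168
k=9 load: inc=2.747726, refl=2.747726·1.000000=2.7477; V=2.069092+2.747726+2.747726=7.5645

0 0 source 4.6875
1 5 load 9.3750
2 10 source 5.2734
3 15 load 1.1719
4 20 source 4.7607
5 25 load 8.3496
6 30 source 5.2094
7 35 load 2.0691
8 40 source 4.8168
9 45 load 7.5645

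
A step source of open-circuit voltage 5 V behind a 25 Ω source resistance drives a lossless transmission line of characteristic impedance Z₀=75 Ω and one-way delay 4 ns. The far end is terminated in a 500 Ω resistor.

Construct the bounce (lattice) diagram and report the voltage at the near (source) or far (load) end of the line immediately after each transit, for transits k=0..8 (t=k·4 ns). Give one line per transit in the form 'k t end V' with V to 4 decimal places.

Γ_L=0.739130, Γ_S=-0.500000; launch V₁=5·75/100=3.750000
k=0 src: V=3.7500
k=1 load: inc=3.750000, refl=3.750000·0.739130=2.7717; V=0.000000+3.750000+2.771739=6.5217
k=2 src: inc=2.771739, refl=2.771739·-0.500000=-1.3859; V=3.750000+2.771739+-1.385870=5.1359
k=3 load: inc=-1.385870, refl=-1.385870·0.739130=-1.0243; V=6.521739+-1.385870+-1.024338=4.1115
k=4 src: inc=-1.024338, refl=-1.024338·-0.500000=0.5122; V=5.135870+-1.024338+0.512169=4.6237
k=5 load: inc=0.512169, refl=0.512169·0.739130=0.3786; V=4.111531+0.512169+0.378560=5.0023
k=6 src: inc=0.378560, refl=0.378560·-0.500000=-0.1893; V=4.623700+0.378560+-0.189280=4.8130
k=7 load: inc=-0.189280, refl=-0.189280·0.739130=-0.1399; V=5.002260+-0.189280+-0.139903=4.6731
k=8 src: inc=-0.139903, refl=-0.139903·-0.500000=0.0700; V=4.812980+-0.139903+0.069951=4.7430

0 0 source 3.7500
1 4 load 6.5217
2 8 source 5.1359
3 12 load 4.1115
4 16 source 4.6237
5 20 load 5.0023
6 24 source 4.8130
7 28 load 4.6731
8 32 source 4.7430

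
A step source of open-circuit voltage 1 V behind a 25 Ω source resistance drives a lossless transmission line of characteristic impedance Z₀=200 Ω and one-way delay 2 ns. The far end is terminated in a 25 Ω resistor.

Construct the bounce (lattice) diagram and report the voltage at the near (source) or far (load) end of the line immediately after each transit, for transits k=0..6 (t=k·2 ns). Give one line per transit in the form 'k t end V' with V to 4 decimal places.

0 0 source 0.8889
1 2 load 0.1975
2 4 source 0.7353
3 6 load 0.3170
4 8 source 0.6423
5 10 load 0.3893
6 12 source 0.5861

Γ_L=-0.777778, Γ_S=-0.777778; launch V₁=1·200/225=0.888889
k=0 src: V=0.8889
k=1 load: inc=0.888889, refl=0.888889·-0.777778=-0.6914; V=0.000000+0.888889+-0.691358=0.1975
k=2 src: inc=-0.691358, refl=-0.691358·-0.777778=0.5377; V=0.888889+-0.691358+0.537723=0.7353
k=3 load: inc=0.537723, refl=0.537723·-0.777778=-0.4182; V=0.197531+0.537723+-0.418229=0.3170
k=4 src: inc=-0.418229, refl=-0.418229·-0.777778=0.3253; V=0.735254+-0.418229+0.325289=0.6423
k=5 load: inc=0.325289, refl=0.325289·-0.777778=-0.2530; V=0.317025+0.325289+-0.253003=0.3893
k=6 src: inc=-0.253003, refl=-0.253003·-0.777778=0.1968; V=0.642314+-0.253003+0.196780=0.5861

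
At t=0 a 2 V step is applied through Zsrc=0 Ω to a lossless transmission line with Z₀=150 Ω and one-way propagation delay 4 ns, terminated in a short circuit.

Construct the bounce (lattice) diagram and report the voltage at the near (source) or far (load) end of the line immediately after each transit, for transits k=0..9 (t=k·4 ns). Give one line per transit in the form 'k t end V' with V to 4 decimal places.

0 0 source 2.0000
1 4 load 0.0000
2 8 source 2.0000
3 12 load 0.0000
4 16 source 2.0000
5 20 load 0.0000
6 24 source 2.0000
7 28 load 0.0000
8 32 source 2.0000
9 36 load 0.0000

Γ_L=-1.000000, Γ_S=-1.000000; launch V₁=2·150/150=2.000000
k=0 src: V=2.0000
k=1 load: inc=2.000000, refl=2.000000·-1.000000=-2.0000; V=0.000000+2.000000+-2.000000=0.0000
k=2 src: inc=-2.000000, refl=-2.000000·-1.000000=2.0000; V=2.000000+-2.000000+2.000000=2.0000
k=3 load: inc=2.000000, refl=2.000000·-1.000000=-2.0000; V=0.000000+2.000000+-2.000000=0.0000
k=4 src: inc=-2.000000, refl=-2.000000·-1.000000=2.0000; V=2.000000+-2.000000+2.000000=2.0000
k=5 load: inc=2.000000, refl=2.000000·-1.000000=-2.0000; V=0.000000+2.000000+-2.000000=0.0000
k=6 src: inc=-2.000000, refl=-2.000000·-1.000000=2.0000; V=2.000000+-2.000000+2.000000=2.0000
k=7 load: inc=2.000000, refl=2.000000·-1.000000=-2.0000; V=0.000000+2.000000+-2.000000=0.0000
k=8 src: inc=-2.000000, refl=-2.000000·-1.000000=2.0000; V=2.000000+-2.000000+2.000000=2.0000
k=9 load: inc=2.000000, refl=2.000000·-1.000000=-2.0000; V=0.000000+2.000000+-2.000000=0.0000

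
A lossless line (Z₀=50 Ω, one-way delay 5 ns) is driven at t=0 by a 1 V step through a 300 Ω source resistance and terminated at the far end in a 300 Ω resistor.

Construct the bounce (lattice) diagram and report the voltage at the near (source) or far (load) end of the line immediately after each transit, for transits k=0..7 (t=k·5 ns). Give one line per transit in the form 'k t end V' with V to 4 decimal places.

0 0 source 0.1429
1 5 load 0.2449
2 10 source 0.3178
3 15 load 0.3698
4 20 source 0.4070
5 25 load 0.4336
6 30 source 0.4526
7 35 load 0.4661

Γ_L=0.714286, Γ_S=0.714286; launch V₁=1·50/350=0.142857
k=0 src: V=0.1429
k=1 load: inc=0.142857, refl=0.142857·0.714286=0.1020; V=0.000000+0.142857+0.102041=0.2449
k=2 src: inc=0.102041, refl=0.102041·0.714286=0.0729; V=0.142857+0.102041+0.072886=0.3178
k=3 load: inc=0.072886, refl=0.072886·0.714286=0.0521; V=0.244898+0.072886+0.052062=0.3698
k=4 src: inc=0.052062, refl=0.052062·0.714286=0.0372; V=0.317784+0.052062+0.037187=0.4070
k=5 load: inc=0.037187, refl=0.037187·0.714286=0.0266; V=0.369846+0.037187+0.026562=0.4336
k=6 src: inc=0.026562, refl=0.026562·0.714286=0.0190; V=0.407033+0.026562+0.018973=0.4526
k=7 load: inc=0.018973, refl=0.018973·0.714286=0.0136; V=0.433595+0.018973+0.013552=0.4661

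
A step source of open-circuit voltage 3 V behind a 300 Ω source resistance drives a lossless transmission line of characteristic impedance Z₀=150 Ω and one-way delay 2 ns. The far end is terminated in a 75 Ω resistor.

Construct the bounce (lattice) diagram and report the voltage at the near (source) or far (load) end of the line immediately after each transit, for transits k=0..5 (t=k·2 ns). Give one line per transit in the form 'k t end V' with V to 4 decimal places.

0 0 source 1.0000
1 2 load 0.6667
2 4 source 0.5556
3 6 load 0.5926
4 8 source 0.6049
5 10 load 0.6008

Γ_L=-0.333333, Γ_S=0.333333; launch V₁=3·150/450=1.000000
k=0 src: V=1.0000
k=1 load: inc=1.000000, refl=1.000000·-0.333333=-0.3333; V=0.000000+1.000000+-0.333333=0.6667
k=2 src: inc=-0.333333, refl=-0.333333·0.333333=-0.1111; V=1.000000+-0.333333+-0.111111=0.5556
k=3 load: inc=-0.111111, refl=-0.111111·-0.333333=0.0370; V=0.666667+-0.111111+0.037037=0.5926
k=4 src: inc=0.037037, refl=0.037037·0.333333=0.0123; V=0.555556+0.037037+0.012346=0.6049
k=5 load: inc=0.012346, refl=0.012346·-0.333333=-0.0041; V=0.592593+0.012346+-0.004115=0.6008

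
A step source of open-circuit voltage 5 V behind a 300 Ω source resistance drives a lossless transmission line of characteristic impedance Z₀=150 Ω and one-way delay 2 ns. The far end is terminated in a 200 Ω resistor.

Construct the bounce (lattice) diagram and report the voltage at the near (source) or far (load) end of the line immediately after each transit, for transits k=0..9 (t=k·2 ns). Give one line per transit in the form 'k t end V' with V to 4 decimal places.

0 0 source 1.6667
1 2 load 1.9048
2 4 source 1.9841
3 6 load 1.9955
4 8 source 1.9992
5 10 load 1.9998
6 12 source 2.0000
7 14 load 2.0000
8 16 source 2.0000
9 18 load 2.0000

Γ_L=0.142857, Γ_S=0.333333; launch V₁=5·150/450=1.666667
k=0 src: V=1.6667
k=1 load: inc=1.666667, refl=1.666667·0.142857=0.2381; V=0.000000+1.666667+0.238095=1.9048
k=2 src: inc=0.238095, refl=0.238095·0.333333=0.0794; V=1.666667+0.238095+0.079365=1.9841
k=3 load: inc=0.079365, refl=0.079365·0.142857=0.0113; V=1.904762+0.079365+0.011338=1.9955
k=4 src: inc=0.011338, refl=0.011338·0.333333=0.0038; V=1.984127+0.011338+0.003779=1.9992
k=5 load: inc=0.003779, refl=0.003779·0.142857=0.0005; V=1.995465+0.003779+0.000540=1.9998
k=6 src: inc=0.000540, refl=0.000540·0.333333=0.0002; V=1.999244+0.000540+0.000180=2.0000
k=7 load: inc=0.000180, refl=0.000180·0.142857=0.0000; V=1.999784+0.000180+0.000026=2.0000
k=8 src: inc=0.000026, refl=0.000026·0.333333=0.0000; V=1.999964+0.000026+0.000009=2.0000
k=9 load: inc=0.000009, refl=0.000009·0.142857=0.0000; V=1.999990+0.000009+0.000001=2.0000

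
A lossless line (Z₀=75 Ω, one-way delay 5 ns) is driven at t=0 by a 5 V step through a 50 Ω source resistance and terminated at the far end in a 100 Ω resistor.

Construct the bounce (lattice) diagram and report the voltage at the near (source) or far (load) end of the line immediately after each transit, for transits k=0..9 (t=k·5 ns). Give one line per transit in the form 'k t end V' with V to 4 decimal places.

0 0 source 3.0000
1 5 load 3.4286
2 10 source 3.3429
3 15 load 3.3306
4 20 source 3.3331
5 25 load 3.3334
6 30 source 3.3333
7 35 load 3.3333
8 40 source 3.3333
9 45 load 3.3333

Γ_L=0.142857, Γ_S=-0.200000; launch V₁=5·75/125=3.000000
k=0 src: V=3.0000
k=1 load: inc=3.000000, refl=3.000000·0.142857=0.4286; V=0.000000+3.000000+0.428571=3.4286
k=2 src: inc=0.428571, refl=0.428571·-0.200000=-0.0857; V=3.000000+0.428571+-0.085714=3.3429
k=3 load: inc=-0.085714, refl=-0.085714·0.142857=-0.0122; V=3.428571+-0.085714+-0.012245=3.3306
k=4 src: inc=-0.012245, refl=-0.012245·-0.200000=0.0024; V=3.342857+-0.012245+0.002449=3.3331
k=5 load: inc=0.002449, refl=0.002449·0.142857=0.0003; V=3.330612+0.002449+0.000350=3.3334
k=6 src: inc=0.000350, refl=0.000350·-0.200000=-0.0001; V=3.333061+0.000350+-0.000070=3.3333
k=7 load: inc=-0.000070, refl=-0.000070·0.142857=-0.0000; V=3.333411+-0.000070+-0.000010=3.3333
k=8 src: inc=-0.000010, refl=-0.000010·-0.200000=0.0000; V=3.333341+-0.000010+0.000002=3.3333
k=9 load: inc=0.000002, refl=0.000002·0.142857=0.0000; V=3.333331+0.000002+0.000000=3.3333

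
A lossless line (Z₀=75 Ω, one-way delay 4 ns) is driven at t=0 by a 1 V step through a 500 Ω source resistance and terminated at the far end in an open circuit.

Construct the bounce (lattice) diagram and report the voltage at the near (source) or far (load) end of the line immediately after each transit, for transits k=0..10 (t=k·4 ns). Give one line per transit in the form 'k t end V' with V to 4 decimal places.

Γ_L=1.000000, Γ_S=0.739130; launch V₁=1·75/575=0.130435
k=0 src: V=0.1304
k=1 load: inc=0.130435, refl=0.130435·1.000000=0.1304; V=0.000000+0.130435+0.130435=0.2609
k=2 src: inc=0.130435, refl=0.130435·0.739130=0.0964; V=0.130435+0.130435+0.096408=0.3573
k=3 load: inc=0.096408, refl=0.096408·1.000000=0.0964; V=0.260870+0.096408+0.096408=0.4537
k=4 src: inc=0.096408, refl=0.096408·0.739130=0.0713; V=0.357278+0.096408+0.071258=0.5249
k=5 load: inc=0.071258, refl=0.071258·1.000000=0.0713; V=0.453686+0.071258+0.071258=0.5962
k=6 src: inc=0.071258, refl=0.071258·0.739130=0.0527; V=0.524945+0.071258+0.052669=0.6489
k=7 load: inc=0.052669, refl=0.052669·1.000000=0.0527; V=0.596203+0.052669+0.052669=0.7015
k=8 src: inc=0.052669, refl=0.052669·0.739130=0.0389; V=0.648872+0.052669+0.038929=0.7405
k=9 load: inc=0.038929, refl=0.038929·1.000000=0.0389; V=0.701541+0.038929+0.038929=0.7794
k=10 src: inc=0.038929, refl=0.038929·0.739130=0.0288; V=0.740471+0.038929+0.028774=0.8082

0 0 source 0.1304
1 4 load 0.2609
2 8 source 0.3573
3 12 load 0.4537
4 16 source 0.5249
5 20 load 0.5962
6 24 source 0.6489
7 28 load 0.7015
8 32 source 0.7405
9 36 load 0.7794
10 40 source 0.8082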